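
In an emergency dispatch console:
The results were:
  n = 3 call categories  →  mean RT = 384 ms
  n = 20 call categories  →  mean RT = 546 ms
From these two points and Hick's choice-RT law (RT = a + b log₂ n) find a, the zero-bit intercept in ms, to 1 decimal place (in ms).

The slope on a log₂ axis is (546 − 384) / (4.3219 − 1.5850) = 59.190 ms/bit.
Intercept: a = 384 − 59.190·log₂(3) = 290.187 ms.

290.2 ms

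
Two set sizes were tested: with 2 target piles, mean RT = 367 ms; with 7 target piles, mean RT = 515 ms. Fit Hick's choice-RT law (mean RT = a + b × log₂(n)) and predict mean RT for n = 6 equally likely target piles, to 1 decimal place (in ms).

Fit slope and intercept:
  b = (515 − 367) / (log₂ 7 − log₂ 2) = 148 / (2.8074 − 1) = 81.888 ms/bit
  a = 367 − 81.888 × 1 = 285.112 ms
Then RT(6) = 285.112 + 81.888 × log₂ 6 = 285.112 + 81.888 × 2.5850 ≈ 496.789 ms.

496.8 ms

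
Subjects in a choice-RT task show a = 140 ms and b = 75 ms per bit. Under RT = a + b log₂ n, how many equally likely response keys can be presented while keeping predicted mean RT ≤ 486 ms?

Information budget: (486 − 140)/75 = 4.6133 bits, so n ≤ 2^4.6133 = 24.477 → at most 24.

24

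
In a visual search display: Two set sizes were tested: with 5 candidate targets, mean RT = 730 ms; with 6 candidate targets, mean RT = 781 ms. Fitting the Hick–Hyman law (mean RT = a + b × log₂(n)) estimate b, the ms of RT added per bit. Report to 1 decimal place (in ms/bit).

193.9 ms/bit

b = (RT₂ − RT₁)/(log₂ n₂ − log₂ n₁) = (781 − 730)/(2.5850 − 2.3219) = 193.891 ms/bit.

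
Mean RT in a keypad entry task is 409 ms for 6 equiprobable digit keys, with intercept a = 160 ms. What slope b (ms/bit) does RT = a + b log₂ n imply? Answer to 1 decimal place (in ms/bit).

b = (409 − 160) / log₂(6) = 249 / 2.5850 = 96.326 ms/bit.

96.3 ms/bit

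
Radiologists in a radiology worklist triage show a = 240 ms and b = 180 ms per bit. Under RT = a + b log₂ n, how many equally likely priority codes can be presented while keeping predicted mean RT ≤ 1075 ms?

24

Set 240 + 180·log₂ n ≤ 1075 → log₂ n ≤ (1075 − 240)/180 = 4.6389.
So n ≤ 2^4.6389 = 24.914; the largest integer n is 24.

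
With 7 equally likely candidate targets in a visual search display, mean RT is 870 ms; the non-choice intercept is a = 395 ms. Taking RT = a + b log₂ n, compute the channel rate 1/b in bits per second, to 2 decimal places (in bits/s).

b = (870 − 395)/log₂ 7 = 475/2.8074 = 169.198 ms per bit = 0.16920 s/bit; the reciprocal is 5.910 bits/s.

5.91 bits/s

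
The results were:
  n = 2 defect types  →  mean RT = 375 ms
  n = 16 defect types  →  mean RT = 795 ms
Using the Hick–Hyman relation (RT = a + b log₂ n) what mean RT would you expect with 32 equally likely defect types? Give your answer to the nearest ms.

With log₂ n on the abscissa the relation is linear; from the two conditions:
  b = (795 − 375) / (log₂ 16 − log₂ 2) = 420 / (4 − 1) = 140 ms/bit
  a = 375 − 140 × 1 = 235 ms
Then RT(32) = 235 + 140 × log₂ 32 = 235 + 140 × 5 ≈ 935.000 ms.

935 ms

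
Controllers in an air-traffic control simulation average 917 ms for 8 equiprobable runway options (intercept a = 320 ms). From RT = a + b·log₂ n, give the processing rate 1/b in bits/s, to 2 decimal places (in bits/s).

5.03 bits/s

b = (917 − 320)/log₂ 8 = 597/3 = 199.000 ms per bit = 0.19900 s/bit; the reciprocal is 5.025 bits/s.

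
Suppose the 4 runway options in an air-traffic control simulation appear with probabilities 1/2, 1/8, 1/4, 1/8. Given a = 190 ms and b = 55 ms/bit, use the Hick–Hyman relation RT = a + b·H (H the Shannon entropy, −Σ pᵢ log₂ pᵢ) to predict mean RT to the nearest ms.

Each term −pᵢ log₂ pᵢ: 0.5·1 + 0.125·3 + 0.25·2 + 0.125·3; summed, H = 1.750 bits.
Mean RT = a + bH = 190 + 55·1.750 = 286.25 ms.

286 ms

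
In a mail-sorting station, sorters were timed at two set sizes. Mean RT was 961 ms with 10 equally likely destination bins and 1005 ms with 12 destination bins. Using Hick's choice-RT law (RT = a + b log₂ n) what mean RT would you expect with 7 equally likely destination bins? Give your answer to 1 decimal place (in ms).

874.9 ms

Fit slope and intercept:
  b = (1005 − 961) / (log₂ 12 − log₂ 10) = 44 / (3.5850 − 3.3219) = 167.278 ms/bit
  a = 961 − 167.278 × 3.3219 = 405.313 ms
Then RT(7) = 405.313 + 167.278 × log₂ 7 = 405.313 + 167.278 × 2.8074 ≈ 874.923 ms.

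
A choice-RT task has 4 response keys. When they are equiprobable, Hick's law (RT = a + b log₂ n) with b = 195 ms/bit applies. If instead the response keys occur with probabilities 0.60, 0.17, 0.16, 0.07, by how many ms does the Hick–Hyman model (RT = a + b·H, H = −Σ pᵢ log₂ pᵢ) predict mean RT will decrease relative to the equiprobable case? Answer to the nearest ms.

84 ms

Equiprobable entropy H₀ = log₂ 4 = 2.0000 bits.
Skewed entropy H = −Σ pᵢ log₂ pᵢ = 1.5683 bits.
ΔRT = b·(H₀ − H) = 195 × 0.4317 = 84.17 ms.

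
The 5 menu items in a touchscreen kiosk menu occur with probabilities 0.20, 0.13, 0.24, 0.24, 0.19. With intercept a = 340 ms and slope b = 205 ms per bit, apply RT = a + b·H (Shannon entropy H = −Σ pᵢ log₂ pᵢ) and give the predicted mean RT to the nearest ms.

H = 0.20·log₂(1/0.20) + 0.13·log₂(1/0.13) + 0.24·log₂(1/0.24) + 0.24·log₂(1/0.24) + 0.19·log₂(1/0.19) = 2.2905 bits.
RT = 340 + 205 × 2.2905 = 809.56 ms.

810 ms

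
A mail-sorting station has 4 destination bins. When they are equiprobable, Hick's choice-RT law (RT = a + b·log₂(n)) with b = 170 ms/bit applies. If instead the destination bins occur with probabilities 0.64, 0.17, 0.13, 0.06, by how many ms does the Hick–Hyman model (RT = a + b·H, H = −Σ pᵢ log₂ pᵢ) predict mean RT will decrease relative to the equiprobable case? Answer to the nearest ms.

Equiprobable entropy H₀ = log₂ 4 = 2.0000 bits.
Skewed entropy H = −Σ pᵢ log₂ pᵢ = 1.4728 bits.
ΔRT = b·(H₀ − H) = 170 × 0.5272 = 89.62 ms.

90 ms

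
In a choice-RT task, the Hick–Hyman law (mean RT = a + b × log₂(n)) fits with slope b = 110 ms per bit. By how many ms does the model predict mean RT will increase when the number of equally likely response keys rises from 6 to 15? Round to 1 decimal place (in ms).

145.4 ms

Only the slope matters, since a is common to both: ΔRT = b·log₂(n₂/n₁).
log₂(15) − log₂(6) = 3.9069 − 2.5850 = 1.3219.
ΔRT = 110 × 1.3219 = 145.412 ms.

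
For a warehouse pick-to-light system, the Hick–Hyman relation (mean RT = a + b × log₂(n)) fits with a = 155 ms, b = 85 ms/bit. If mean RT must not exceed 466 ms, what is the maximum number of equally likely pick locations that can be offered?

Set 155 + 85·log₂ n ≤ 466 → log₂ n ≤ (466 − 155)/85 = 3.6588.
So n ≤ 2^3.6588 = 12.630; the largest integer n is 12.

12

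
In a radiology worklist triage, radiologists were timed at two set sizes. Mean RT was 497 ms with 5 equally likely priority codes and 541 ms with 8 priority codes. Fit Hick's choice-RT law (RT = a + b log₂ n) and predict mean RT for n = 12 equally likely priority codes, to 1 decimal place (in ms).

RT is linear in log₂ n, so two points fix the line:
  b = (541 − 497) / (log₂ 8 − log₂ 5) = 44 / (3 − 2.3219) = 64.890 ms/bit
  a = 497 − 64.890 × 2.3219 = 346.330 ms
Then RT(12) = 346.330 + 64.890 × log₂ 12 = 346.330 + 64.890 × 3.5850 ≈ 578.958 ms.

579.0 ms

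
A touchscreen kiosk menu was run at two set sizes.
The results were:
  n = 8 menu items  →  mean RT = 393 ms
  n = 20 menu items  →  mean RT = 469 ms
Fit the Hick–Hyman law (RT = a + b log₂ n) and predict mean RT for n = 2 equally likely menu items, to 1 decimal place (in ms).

Solve the two-equation system in a and b:
  b = (469 − 393) / (log₂ 20 − log₂ 8) = 76 / (4.3219 − 3) = 57.492 ms/bit
  a = 393 − 57.492 × 3 = 220.525 ms
Then RT(2) = 220.525 + 57.492 × log₂ 2 = 220.525 + 57.492 × 1 ≈ 278.016 ms.

278.0 ms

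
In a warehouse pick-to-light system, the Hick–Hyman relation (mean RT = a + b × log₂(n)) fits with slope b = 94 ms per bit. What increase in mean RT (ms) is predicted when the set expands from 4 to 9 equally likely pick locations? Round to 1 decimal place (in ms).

ΔRT = (a + b log₂ n₂) − (a + b log₂ n₁) = b·(log₂ n₂ − log₂ n₁).
log₂(9) − log₂(4) = 3.1699 − 2 = 1.1699.
ΔRT = 94 × 1.1699 = 109.973 ms.

110.0 ms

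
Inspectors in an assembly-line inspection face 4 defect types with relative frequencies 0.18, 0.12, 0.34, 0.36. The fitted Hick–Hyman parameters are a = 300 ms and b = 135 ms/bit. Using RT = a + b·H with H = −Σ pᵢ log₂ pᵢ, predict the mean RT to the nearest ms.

553 ms

H = 0.18·log₂(1/0.18) + 0.12·log₂(1/0.12) + 0.34·log₂(1/0.34) + 0.36·log₂(1/0.36) = 1.8722 bits.
RT = 300 + 135 × 1.8722 = 552.74 ms.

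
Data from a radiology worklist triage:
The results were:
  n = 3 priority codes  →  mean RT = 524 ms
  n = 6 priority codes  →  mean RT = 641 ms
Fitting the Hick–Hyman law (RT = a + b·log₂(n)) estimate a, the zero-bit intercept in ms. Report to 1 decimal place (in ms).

The slope on a log₂ axis is (641 − 524) / (2.5850 − 1.5850) = 117.000 ms/bit.
a = RT₁ − b·log₂ n₁ = 524 − 117.000 × 1.5850 = 338.559 ms.

338.6 ms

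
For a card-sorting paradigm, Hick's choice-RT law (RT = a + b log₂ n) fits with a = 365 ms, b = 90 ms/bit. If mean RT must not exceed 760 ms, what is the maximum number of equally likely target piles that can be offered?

20

90·log₂ n ≤ 760 − 365 = 395, giving log₂ n ≤ 4.3889 and n ≤ 20.950. The largest whole number is 20.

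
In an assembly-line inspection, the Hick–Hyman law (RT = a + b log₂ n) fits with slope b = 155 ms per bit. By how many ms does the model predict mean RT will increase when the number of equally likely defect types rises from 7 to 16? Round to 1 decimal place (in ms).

Only the slope matters, since a is common to both: ΔRT = b·log₂(n₂/n₁).
log₂(16) − log₂(7) = 4 − 2.8074 = 1.1926.
ΔRT = 155 × 1.1926 = 184.860 ms.

184.9 ms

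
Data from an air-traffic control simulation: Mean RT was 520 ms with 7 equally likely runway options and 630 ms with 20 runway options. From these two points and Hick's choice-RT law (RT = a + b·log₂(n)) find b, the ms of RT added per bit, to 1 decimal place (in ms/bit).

Slope: b = (630 − 520) / (log₂ 20 − log₂ 7) = 110/1.5146 = 72.628 ms/bit.

72.6 ms/bit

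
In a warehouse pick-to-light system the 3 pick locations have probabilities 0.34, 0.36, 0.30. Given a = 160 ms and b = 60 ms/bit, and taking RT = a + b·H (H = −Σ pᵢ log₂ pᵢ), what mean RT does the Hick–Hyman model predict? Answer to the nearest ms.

255 ms

H = 0.34·log₂(1/0.34) + 0.36·log₂(1/0.36) + 0.30·log₂(1/0.30) = 1.5809 bits.
RT = 160 + 60 × 1.5809 = 254.85 ms.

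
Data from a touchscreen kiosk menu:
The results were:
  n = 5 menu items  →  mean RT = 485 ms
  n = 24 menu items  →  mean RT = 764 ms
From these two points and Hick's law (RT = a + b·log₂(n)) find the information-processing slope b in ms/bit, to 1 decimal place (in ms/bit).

123.3 ms/bit

Slope: b = (764 − 485) / (log₂ 24 − log₂ 5) = 279/2.2630 = 123.286 ms/bit.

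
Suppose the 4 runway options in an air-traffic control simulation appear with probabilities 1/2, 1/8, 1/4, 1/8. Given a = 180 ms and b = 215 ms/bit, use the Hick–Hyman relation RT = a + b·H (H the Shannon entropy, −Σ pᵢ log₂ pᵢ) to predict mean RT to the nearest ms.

Each term −pᵢ log₂ pᵢ: 0.5·1 + 0.125·3 + 0.25·2 + 0.125·3; summed, H = 1.750 bits.
Mean RT = a + bH = 180 + 215·1.750 = 556.25 ms.

556 ms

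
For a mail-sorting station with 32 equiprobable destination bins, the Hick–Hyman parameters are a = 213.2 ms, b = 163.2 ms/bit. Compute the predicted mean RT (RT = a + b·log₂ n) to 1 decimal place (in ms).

1029.2 ms

log₂(32) = 5 bits, so RT = 213.2 + 163.2 × 5 ≈ 1029.200 ms.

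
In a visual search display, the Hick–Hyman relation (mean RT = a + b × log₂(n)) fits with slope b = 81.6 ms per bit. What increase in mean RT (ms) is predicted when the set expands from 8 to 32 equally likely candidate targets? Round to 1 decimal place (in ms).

ΔRT = (a + b log₂ n₂) − (a + b log₂ n₁) = b·(log₂ n₂ − log₂ n₁).
log₂(32) − log₂(8) = log₂(32/8) = log₂(4) = 2.
ΔRT = 81.6 × 2.0000 = 163.200 ms.

163.2 ms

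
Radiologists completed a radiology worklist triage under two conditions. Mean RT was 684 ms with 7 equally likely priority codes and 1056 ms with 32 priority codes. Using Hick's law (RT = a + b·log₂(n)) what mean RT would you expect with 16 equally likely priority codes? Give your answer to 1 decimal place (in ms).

886.3 ms

With log₂ n on the abscissa the relation is linear; from the two conditions:
  b = (1056 − 684) / (log₂ 32 − log₂ 7) = 372 / (5 − 2.8074) = 169.658 ms/bit
  a = 684 − 169.658 × 2.8074 = 207.709 ms
Then RT(16) = 207.709 + 169.658 × log₂ 16 = 207.709 + 169.658 × 4 ≈ 886.342 ms.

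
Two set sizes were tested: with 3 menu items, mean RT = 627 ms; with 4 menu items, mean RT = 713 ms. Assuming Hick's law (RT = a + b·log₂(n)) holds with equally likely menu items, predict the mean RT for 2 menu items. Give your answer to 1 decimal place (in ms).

505.8 ms

Fit slope and intercept:
  b = (713 − 627) / (log₂ 4 − log₂ 3) = 86 / (2 − 1.5850) = 207.210 ms/bit
  a = 627 − 207.210 × 1.5850 = 298.580 ms
Then RT(2) = 298.580 + 207.210 × log₂ 2 = 298.580 + 207.210 × 1 ≈ 505.790 ms.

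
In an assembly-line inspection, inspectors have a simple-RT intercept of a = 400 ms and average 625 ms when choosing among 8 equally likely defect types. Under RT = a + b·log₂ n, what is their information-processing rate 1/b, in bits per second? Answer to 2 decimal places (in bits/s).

Choice component = 625 − 400 = 225 ms over log₂(8) = 3 bits.
b = 225 / 3 = 75.000 ms/bit, so 1/b = 13.333 bits/s.

13.33 bits/s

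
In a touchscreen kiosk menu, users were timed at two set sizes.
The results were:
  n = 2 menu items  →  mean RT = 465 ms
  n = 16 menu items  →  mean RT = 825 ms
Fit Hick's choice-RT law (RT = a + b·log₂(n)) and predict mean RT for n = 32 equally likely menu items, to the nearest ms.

RT is linear in log₂ n, so two points fix the line:
  b = (825 − 465) / (log₂ 16 − log₂ 2) = 360 / (4 − 1) = 120 ms/bit
  a = 465 − 120 × 1 = 345 ms
Then RT(32) = 345 + 120 × log₂ 32 = 345 + 120 × 5 ≈ 945.000 ms.

945 ms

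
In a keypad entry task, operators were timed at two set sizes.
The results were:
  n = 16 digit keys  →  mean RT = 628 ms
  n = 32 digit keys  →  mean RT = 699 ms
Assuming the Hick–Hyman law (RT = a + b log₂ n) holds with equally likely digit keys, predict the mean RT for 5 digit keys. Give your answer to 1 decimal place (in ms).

508.9 ms

Solve the two-equation system in a and b:
  b = (699 − 628) / (log₂ 32 − log₂ 16) = 71 / (5 − 4) = 71.000 ms/bit
  a = 628 − 71.000 × 4 = 344.000 ms
Then RT(5) = 344.000 + 71.000 × log₂ 5 = 344.000 + 71.000 × 2.3219 ≈ 508.857 ms.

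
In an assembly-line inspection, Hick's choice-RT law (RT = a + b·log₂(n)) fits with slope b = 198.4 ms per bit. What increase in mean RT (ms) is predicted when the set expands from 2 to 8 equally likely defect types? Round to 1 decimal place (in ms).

Only the slope matters, since a is common to both: ΔRT = b·log₂(n₂/n₁).
log₂(8) − log₂(2) = log₂(8/2) = log₂(4) = 2.
ΔRT = 198.4 × 2.0000 = 396.800 ms.

396.8 ms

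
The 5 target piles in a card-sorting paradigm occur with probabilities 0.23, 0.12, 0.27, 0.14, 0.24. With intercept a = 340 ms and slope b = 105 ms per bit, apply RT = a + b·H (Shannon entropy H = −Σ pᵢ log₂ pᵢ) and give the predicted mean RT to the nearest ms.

H = 0.23·log₂(1/0.23) + 0.12·log₂(1/0.12) + 0.27·log₂(1/0.27) + 0.14·log₂(1/0.14) + 0.24·log₂(1/0.24) = 2.2560 bits.
RT = 340 + 105 × 2.2560 = 576.88 ms.

577 ms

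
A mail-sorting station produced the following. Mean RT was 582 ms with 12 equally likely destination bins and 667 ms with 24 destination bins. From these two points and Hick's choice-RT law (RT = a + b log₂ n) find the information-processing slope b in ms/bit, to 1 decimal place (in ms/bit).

b = (RT₂ − RT₁)/(log₂ n₂ − log₂ n₁) = (667 − 582)/(4.5850 − 3.5850) = 85.000 ms/bit.

85.0 ms/bit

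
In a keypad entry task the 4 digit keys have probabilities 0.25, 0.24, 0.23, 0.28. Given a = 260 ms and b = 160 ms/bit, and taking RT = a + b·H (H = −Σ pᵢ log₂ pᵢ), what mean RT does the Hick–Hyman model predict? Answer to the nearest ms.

H = 0.25·log₂(1/0.25) + 0.24·log₂(1/0.24) + 0.23·log₂(1/0.23) + 0.28·log₂(1/0.28) = 1.9960 bits.
RT = 260 + 160 × 1.9960 = 579.36 ms.

579 ms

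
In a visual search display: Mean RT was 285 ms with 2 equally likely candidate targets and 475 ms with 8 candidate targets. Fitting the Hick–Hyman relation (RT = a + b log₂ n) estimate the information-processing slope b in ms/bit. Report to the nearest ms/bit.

95 ms/bit

The slope on a log₂ axis is (475 − 285) / (3 − 1) = 95 ms/bit.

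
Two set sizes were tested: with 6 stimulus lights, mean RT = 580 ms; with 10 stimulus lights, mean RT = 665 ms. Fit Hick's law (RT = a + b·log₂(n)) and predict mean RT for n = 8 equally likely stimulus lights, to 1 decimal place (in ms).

With log₂ n on the abscissa the relation is linear; from the two conditions:
  b = (665 − 580) / (log₂ 10 − log₂ 6) = 85 / (3.3219 − 2.5850) = 115.338 ms/bit
  a = 580 − 115.338 × 2.5850 = 281.856 ms
Then RT(8) = 281.856 + 115.338 × log₂ 8 = 281.856 + 115.338 × 3 ≈ 627.870 ms.

627.9 ms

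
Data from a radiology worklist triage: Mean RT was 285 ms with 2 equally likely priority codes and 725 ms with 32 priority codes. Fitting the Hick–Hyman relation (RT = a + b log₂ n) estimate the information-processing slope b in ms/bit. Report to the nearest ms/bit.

110 ms/bit

Slope: b = (725 − 285) / (log₂ 32 − log₂ 2) = 440/4.0000 = 110 ms/bit.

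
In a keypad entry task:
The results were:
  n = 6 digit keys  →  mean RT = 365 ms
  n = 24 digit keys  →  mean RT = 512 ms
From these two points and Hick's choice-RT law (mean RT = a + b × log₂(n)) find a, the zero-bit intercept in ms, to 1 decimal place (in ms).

175.0 ms

b = (RT₂ − RT₁)/(log₂ n₂ − log₂ n₁) = (512 − 365)/(4.5850 − 2.5850) = 73.500 ms/bit.
Intercept: a = 365 − 73.500·log₂(6) = 175.005 ms.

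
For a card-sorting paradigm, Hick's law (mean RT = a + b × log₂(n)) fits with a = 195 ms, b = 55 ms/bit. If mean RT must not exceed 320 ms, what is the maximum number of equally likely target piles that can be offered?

Set 195 + 55·log₂ n ≤ 320 → log₂ n ≤ (320 − 195)/55 = 2.2727.
So n ≤ 2^2.2727 = 4.832; the largest integer n is 4.

4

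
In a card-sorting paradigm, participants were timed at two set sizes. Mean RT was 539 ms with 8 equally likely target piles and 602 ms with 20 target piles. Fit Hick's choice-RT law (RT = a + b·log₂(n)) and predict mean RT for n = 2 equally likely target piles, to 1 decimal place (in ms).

Solve the two-equation system in a and b:
  b = (602 − 539) / (log₂ 20 − log₂ 8) = 63 / (4.3219 − 3) = 47.658 ms/bit
  a = 539 − 47.658 × 3 = 396.027 ms
Then RT(2) = 396.027 + 47.658 × log₂ 2 = 396.027 + 47.658 × 1 ≈ 443.685 ms.

443.7 ms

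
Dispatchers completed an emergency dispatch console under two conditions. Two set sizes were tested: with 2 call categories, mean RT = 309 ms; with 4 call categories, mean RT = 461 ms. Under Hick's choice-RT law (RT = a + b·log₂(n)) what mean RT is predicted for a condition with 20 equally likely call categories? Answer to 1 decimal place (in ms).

813.9 ms

Solve the two-equation system in a and b:
  b = (461 − 309) / (log₂ 4 − log₂ 2) = 152 / (2 − 1) = 152.000 ms/bit
  a = 309 − 152.000 × 1 = 157.000 ms
Then RT(20) = 157.000 + 152.000 × log₂ 20 = 157.000 + 152.000 × 4.3219 ≈ 813.933 ms.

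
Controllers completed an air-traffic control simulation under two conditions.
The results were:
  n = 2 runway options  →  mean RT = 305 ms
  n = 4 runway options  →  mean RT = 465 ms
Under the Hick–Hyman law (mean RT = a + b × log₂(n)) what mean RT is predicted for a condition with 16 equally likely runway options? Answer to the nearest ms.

785 ms

RT is linear in log₂ n, so two points fix the line:
  b = (465 − 305) / (log₂ 4 − log₂ 2) = 160 / (2 − 1) = 160 ms/bit
  a = 305 − 160 × 1 = 145 ms
Then RT(16) = 145 + 160 × log₂ 16 = 145 + 160 × 4 ≈ 785.000 ms.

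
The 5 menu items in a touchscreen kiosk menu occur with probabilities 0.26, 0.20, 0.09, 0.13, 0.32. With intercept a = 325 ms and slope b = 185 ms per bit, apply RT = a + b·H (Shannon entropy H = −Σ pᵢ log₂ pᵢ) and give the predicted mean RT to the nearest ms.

H = 0.26·log₂(1/0.26) + 0.20·log₂(1/0.20) + 0.09·log₂(1/0.09) + 0.13·log₂(1/0.13) + 0.32·log₂(1/0.32) = 2.1910 bits.
RT = 325 + 185 × 2.1910 = 730.34 ms.

730 ms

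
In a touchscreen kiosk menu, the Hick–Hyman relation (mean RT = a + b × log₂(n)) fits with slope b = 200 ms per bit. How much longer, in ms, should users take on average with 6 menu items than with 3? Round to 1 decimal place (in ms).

The intercept a cancels: ΔRT = b·(log₂ n₂ − log₂ n₁) = b·log₂(n₂/n₁).
log₂(6) − log₂(3) = log₂(6/3) = log₂(2) = 1.
ΔRT = 200 × 1.0000 = 200.000 ms.

200.0 ms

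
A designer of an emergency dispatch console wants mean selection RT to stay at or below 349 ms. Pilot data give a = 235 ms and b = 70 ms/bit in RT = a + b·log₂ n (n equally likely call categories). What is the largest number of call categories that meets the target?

Information budget: (349 − 235)/70 = 1.6286 bits, so n ≤ 2^1.6286 = 3.092 → at most 3.

3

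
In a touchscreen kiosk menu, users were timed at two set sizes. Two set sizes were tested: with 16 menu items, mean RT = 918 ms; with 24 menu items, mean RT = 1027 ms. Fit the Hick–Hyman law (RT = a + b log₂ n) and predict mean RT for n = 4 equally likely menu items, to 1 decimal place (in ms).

RT is linear in log₂ n, so two points fix the line:
  b = (1027 − 918) / (log₂ 24 − log₂ 16) = 109 / (4.5850 − 4) = 186.337 ms/bit
  a = 918 − 186.337 × 4 = 172.653 ms
Then RT(4) = 172.653 + 186.337 × log₂ 4 = 172.653 + 186.337 × 2 ≈ 545.327 ms.

545.3 ms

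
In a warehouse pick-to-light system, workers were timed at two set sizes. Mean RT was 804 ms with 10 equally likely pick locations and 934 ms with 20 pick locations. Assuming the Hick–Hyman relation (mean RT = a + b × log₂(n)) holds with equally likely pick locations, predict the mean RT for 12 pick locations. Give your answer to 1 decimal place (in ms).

Solve the two-equation system in a and b:
  b = (934 − 804) / (log₂ 20 − log₂ 10) = 130 / (4.3219 − 3.3219) = 130.000 ms/bit
  a = 804 − 130.000 × 3.3219 = 372.149 ms
Then RT(12) = 372.149 + 130.000 × log₂ 12 = 372.149 + 130.000 × 3.5850 ≈ 838.194 ms.

838.2 ms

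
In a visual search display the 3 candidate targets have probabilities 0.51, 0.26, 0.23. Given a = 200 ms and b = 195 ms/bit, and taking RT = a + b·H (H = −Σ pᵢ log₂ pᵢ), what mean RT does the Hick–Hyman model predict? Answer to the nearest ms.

490 ms

H = 0.51·log₂(1/0.51) + 0.26·log₂(1/0.26) + 0.23·log₂(1/0.23) = 1.4884 bits.
RT = 200 + 195 × 1.4884 = 490.24 ms.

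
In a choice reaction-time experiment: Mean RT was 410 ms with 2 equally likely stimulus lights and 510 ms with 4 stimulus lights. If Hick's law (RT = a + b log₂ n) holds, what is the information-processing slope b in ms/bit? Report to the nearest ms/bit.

The slope on a log₂ axis is (510 − 410) / (2 − 1) = 100 ms/bit.

100 ms/bit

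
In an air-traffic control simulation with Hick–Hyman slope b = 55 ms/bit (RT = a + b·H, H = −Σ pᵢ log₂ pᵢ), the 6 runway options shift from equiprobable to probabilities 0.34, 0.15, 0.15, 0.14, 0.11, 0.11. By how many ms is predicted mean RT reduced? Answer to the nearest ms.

Equiprobable entropy H₀ = log₂ 6 = 2.5850 bits.
Skewed entropy H = −Σ pᵢ log₂ pᵢ = 2.4479 bits.
ΔRT = b·(H₀ − H) = 55 × 0.1370 = 7.54 ms.

8 ms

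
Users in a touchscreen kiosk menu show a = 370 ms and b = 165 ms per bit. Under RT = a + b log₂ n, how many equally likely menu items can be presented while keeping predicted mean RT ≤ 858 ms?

7

Set 370 + 165·log₂ n ≤ 858 → log₂ n ≤ (858 − 370)/165 = 2.9576.
So n ≤ 2^2.9576 = 7.768; the largest integer n is 7.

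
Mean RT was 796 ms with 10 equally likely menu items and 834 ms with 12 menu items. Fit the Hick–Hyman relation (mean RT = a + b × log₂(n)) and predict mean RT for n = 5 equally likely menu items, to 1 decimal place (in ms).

RT is linear in log₂ n, so two points fix the line:
  b = (834 − 796) / (log₂ 12 − log₂ 10) = 38 / (3.5850 − 3.3219) = 144.468 ms/bit
  a = 796 − 144.468 × 3.3219 = 316.088 ms
Then RT(5) = 316.088 + 144.468 × log₂ 5 = 316.088 + 144.468 × 2.3219 ≈ 651.532 ms.

651.5 ms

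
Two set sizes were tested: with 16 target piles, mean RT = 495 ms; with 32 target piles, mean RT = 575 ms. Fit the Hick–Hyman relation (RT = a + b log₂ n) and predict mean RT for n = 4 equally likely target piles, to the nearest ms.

RT is linear in log₂ n, so two points fix the line:
  b = (575 − 495) / (log₂ 32 − log₂ 16) = 80 / (5 − 4) = 80 ms/bit
  a = 495 − 80 × 4 = 175 ms
Then RT(4) = 175 + 80 × log₂ 4 = 175 + 80 × 2 ≈ 335.000 ms.

335 ms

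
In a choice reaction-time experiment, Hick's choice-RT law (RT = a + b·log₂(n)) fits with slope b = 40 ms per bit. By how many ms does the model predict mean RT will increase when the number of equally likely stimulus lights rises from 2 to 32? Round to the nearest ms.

ΔRT = (a + b log₂ n₂) − (a + b log₂ n₁) = b·(log₂ n₂ − log₂ n₁).
log₂(32) − log₂(2) = log₂(32/2) = log₂(16) = 4.
ΔRT = 40 × 4.0000 = 160.000 ms.

160 ms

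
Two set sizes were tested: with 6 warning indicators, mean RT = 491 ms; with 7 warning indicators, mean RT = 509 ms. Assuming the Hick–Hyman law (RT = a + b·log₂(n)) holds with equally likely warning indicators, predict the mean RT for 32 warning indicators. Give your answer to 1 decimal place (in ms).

686.5 ms

RT is linear in log₂ n, so two points fix the line:
  b = (509 − 491) / (log₂ 7 − log₂ 6) = 18 / (2.8074 − 2.5850) = 80.938 ms/bit
  a = 491 − 80.938 × 2.5850 = 281.778 ms
Then RT(32) = 281.778 + 80.938 × log₂ 32 = 281.778 + 80.938 × 5 ≈ 686.468 ms.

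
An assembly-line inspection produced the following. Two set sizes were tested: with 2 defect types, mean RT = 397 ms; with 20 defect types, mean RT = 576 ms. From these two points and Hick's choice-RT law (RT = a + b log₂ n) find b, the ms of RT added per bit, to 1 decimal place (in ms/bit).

53.9 ms/bit

The slope on a log₂ axis is (576 − 397) / (4.3219 − 1) = 53.884 ms/bit.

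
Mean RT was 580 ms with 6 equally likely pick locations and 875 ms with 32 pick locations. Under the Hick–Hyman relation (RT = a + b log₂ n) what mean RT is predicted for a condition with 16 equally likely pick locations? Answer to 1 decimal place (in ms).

With log₂ n on the abscissa the relation is linear; from the two conditions:
  b = (875 − 580) / (log₂ 32 − log₂ 6) = 295 / (5 − 2.5850) = 122.151 ms/bit
  a = 580 − 122.151 × 2.5850 = 264.243 ms
Then RT(16) = 264.243 + 122.151 × log₂ 16 = 264.243 + 122.151 × 4 ≈ 752.849 ms.

752.8 ms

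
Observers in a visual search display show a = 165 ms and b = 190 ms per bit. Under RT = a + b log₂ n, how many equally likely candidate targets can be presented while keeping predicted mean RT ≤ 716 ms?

7

Set 165 + 190·log₂ n ≤ 716 → log₂ n ≤ (716 − 165)/190 = 2.9000.
So n ≤ 2^2.9000 = 7.464; the largest integer n is 7.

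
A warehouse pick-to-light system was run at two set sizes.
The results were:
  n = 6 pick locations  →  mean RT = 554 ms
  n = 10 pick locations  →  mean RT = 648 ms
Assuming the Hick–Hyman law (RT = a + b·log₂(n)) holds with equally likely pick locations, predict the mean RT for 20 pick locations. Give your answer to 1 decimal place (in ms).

Fit slope and intercept:
  b = (648 − 554) / (log₂ 10 − log₂ 6) = 94 / (3.3219 − 2.5850) = 127.550 ms/bit
  a = 554 − 127.550 × 2.5850 = 224.288 ms
Then RT(20) = 224.288 + 127.550 × log₂ 20 = 224.288 + 127.550 × 4.3219 ≈ 775.550 ms.

775.6 ms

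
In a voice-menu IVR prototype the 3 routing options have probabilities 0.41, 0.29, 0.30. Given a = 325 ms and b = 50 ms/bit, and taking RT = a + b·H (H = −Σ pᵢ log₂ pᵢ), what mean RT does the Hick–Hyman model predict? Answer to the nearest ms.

H = 0.41·log₂(1/0.41) + 0.29·log₂(1/0.29) + 0.30·log₂(1/0.30) = 1.5664 bits.
RT = 325 + 50 × 1.5664 = 403.32 ms.

403 ms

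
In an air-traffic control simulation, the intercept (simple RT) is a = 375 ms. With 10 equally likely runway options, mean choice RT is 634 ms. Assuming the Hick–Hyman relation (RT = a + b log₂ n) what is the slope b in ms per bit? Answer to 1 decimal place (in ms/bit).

78.0 ms/bit

10 alternatives carry log₂ 10 = 3.3219 bits; the choice cost is 634 − 375 = 259 ms, so b = 259/3.3219 = 77.967 ms/bit.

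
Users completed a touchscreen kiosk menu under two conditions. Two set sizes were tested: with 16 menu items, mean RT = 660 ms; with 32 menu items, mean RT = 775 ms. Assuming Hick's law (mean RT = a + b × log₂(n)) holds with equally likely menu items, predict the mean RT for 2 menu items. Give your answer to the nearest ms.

RT is linear in log₂ n, so two points fix the line:
  b = (775 − 660) / (log₂ 32 − log₂ 16) = 115 / (5 − 4) = 115 ms/bit
  a = 660 − 115 × 4 = 200 ms
Then RT(2) = 200 + 115 × log₂ 2 = 200 + 115 × 1 ≈ 315.000 ms.

315 ms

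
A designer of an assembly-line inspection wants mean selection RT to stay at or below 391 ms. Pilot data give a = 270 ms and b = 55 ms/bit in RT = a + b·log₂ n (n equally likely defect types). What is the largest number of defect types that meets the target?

4

Set 270 + 55·log₂ n ≤ 391 → log₂ n ≤ (391 − 270)/55 = 2.2000.
So n ≤ 2^2.2000 = 4.595; the largest integer n is 4.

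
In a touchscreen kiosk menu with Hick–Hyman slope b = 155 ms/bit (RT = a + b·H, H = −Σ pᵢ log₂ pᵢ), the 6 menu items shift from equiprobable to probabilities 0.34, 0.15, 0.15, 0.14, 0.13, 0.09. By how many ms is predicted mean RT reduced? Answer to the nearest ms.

Equiprobable entropy H₀ = log₂ 6 = 2.5850 bits.
Skewed entropy H = −Σ pᵢ log₂ pᵢ = 2.4427 bits.
ΔRT = b·(H₀ − H) = 155 × 0.1423 = 22.06 ms.

22 ms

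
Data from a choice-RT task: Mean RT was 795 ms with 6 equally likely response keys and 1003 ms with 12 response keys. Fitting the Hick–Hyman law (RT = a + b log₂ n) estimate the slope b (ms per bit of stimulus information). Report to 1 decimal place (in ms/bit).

The slope on a log₂ axis is (1003 − 795) / (3.5850 − 2.5850) = 208.000 ms/bit.

208.0 ms/bit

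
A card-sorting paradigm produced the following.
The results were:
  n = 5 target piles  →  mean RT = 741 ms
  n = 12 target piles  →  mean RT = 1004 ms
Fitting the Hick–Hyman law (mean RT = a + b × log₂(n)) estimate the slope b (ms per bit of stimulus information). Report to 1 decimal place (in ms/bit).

208.2 ms/bit

b = (RT₂ − RT₁)/(log₂ n₂ − log₂ n₁) = (1004 − 741)/(3.5850 − 2.3219) = 208.229 ms/bit.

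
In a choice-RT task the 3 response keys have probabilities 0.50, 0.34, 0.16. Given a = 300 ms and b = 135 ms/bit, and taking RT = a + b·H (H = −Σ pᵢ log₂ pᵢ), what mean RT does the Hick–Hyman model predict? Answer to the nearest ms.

496 ms

Entropy contributions −pᵢ log₂ pᵢ: 0.5000, 0.5292, 0.4230; sum H = 1.4522 bits.
RT = a + bH = 300 + 135·1.4522 = 496.05 ms.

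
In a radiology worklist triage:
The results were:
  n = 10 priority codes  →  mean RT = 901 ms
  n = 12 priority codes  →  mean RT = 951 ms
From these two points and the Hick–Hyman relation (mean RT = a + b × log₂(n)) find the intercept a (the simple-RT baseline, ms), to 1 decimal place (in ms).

269.5 ms

The slope on a log₂ axis is (951 − 901) / (3.5850 − 3.3219) = 190.089 ms/bit.
Intercept: a = 901 − 190.089·log₂(10) = 269.537 ms.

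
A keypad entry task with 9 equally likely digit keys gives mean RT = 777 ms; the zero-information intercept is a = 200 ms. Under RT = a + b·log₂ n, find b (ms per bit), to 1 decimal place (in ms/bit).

182.0 ms/bit

9 alternatives carry log₂ 9 = 3.1699 bits; the choice cost is 777 − 200 = 577 ms, so b = 577/3.1699 = 182.023 ms/bit.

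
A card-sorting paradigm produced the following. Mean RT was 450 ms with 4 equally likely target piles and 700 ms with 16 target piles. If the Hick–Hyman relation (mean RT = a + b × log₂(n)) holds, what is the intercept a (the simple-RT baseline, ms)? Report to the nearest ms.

200 ms

Slope: b = (700 − 450) / (log₂ 16 − log₂ 4) = 250/2.0000 = 125 ms/bit.
a = RT₁ − b·log₂ n₁ = 450 − 125 × 2 = 200.000 ms.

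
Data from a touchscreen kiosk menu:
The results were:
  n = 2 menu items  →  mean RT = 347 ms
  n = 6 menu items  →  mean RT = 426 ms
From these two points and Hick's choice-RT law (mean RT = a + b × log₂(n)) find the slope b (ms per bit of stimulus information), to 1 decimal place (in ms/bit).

Slope: b = (426 − 347) / (log₂ 6 − log₂ 2) = 79/1.5850 = 49.843 ms/bit.

49.8 ms/bit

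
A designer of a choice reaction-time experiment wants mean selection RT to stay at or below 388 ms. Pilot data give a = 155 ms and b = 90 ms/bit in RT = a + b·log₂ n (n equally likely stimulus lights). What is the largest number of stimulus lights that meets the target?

Information budget: (388 − 155)/90 = 2.5889 bits, so n ≤ 2^2.5889 = 6.016 → at most 6.

6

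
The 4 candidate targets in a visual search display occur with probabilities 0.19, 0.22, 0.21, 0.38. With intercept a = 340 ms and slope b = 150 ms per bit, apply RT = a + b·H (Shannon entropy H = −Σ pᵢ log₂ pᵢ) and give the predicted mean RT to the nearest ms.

Entropy contributions −pᵢ log₂ pᵢ: 0.4552, 0.4806, 0.4728, 0.5305; sum H = 1.9391 bits.
RT = a + bH = 340 + 150·1.9391 = 630.86 ms.

631 ms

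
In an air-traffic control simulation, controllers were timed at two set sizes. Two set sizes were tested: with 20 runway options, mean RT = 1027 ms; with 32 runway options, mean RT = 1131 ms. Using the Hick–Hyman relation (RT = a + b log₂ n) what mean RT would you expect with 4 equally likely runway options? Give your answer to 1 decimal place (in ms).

670.9 ms

With log₂ n on the abscissa the relation is linear; from the two conditions:
  b = (1131 − 1027) / (log₂ 32 − log₂ 20) = 104 / (5 − 4.3219) = 153.376 ms/bit
  a = 1027 − 153.376 × 4.3219 = 364.120 ms
Then RT(4) = 364.120 + 153.376 × log₂ 4 = 364.120 + 153.376 × 2 ≈ 670.872 ms.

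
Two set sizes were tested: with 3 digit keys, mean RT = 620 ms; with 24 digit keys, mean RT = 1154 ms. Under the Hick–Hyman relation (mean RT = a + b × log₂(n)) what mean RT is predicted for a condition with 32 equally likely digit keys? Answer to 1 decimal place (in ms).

1227.9 ms

RT is linear in log₂ n, so two points fix the line:
  b = (1154 − 620) / (log₂ 24 − log₂ 3) = 534 / (4.5850 − 1.5850) = 178.000 ms/bit
  a = 620 − 178.000 × 1.5850 = 337.877 ms
Then RT(32) = 337.877 + 178.000 × log₂ 32 = 337.877 + 178.000 × 5 ≈ 1227.877 ms.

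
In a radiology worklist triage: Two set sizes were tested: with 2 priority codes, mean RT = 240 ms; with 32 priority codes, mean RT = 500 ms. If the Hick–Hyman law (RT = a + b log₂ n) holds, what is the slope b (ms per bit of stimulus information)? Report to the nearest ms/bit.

The slope on a log₂ axis is (500 − 240) / (5 − 1) = 65 ms/bit.

65 ms/bit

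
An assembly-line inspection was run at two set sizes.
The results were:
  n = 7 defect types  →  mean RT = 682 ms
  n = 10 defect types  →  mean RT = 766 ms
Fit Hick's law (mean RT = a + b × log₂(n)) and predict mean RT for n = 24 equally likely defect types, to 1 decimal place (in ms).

972.2 ms

RT is linear in log₂ n, so two points fix the line:
  b = (766 − 682) / (log₂ 10 − log₂ 7) = 84 / (3.3219 − 2.8074) = 163.242 ms/bit
  a = 682 − 163.242 × 2.8074 = 223.722 ms
Then RT(24) = 223.722 + 163.242 × log₂ 24 = 223.722 + 163.242 × 4.5850 ≈ 972.180 ms.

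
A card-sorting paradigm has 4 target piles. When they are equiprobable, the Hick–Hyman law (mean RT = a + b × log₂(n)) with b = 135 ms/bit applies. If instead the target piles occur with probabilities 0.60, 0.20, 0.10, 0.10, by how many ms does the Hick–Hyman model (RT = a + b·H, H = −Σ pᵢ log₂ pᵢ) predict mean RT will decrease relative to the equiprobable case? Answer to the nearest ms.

Equiprobable entropy H₀ = log₂ 4 = 2.0000 bits.
Skewed entropy H = −Σ pᵢ log₂ pᵢ = 1.5710 bits.
ΔRT = b·(H₀ − H) = 135 × 0.4290 = 57.92 ms.

58 ms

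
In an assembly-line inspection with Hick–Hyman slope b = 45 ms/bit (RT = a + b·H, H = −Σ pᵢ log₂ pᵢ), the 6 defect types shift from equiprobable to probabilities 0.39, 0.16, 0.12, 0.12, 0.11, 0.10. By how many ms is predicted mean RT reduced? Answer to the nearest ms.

Equiprobable entropy H₀ = log₂ 6 = 2.5850 bits.
Skewed entropy H = −Σ pᵢ log₂ pᵢ = 2.3694 bits.
ΔRT = b·(H₀ − H) = 45 × 0.2155 = 9.70 ms.

10 ms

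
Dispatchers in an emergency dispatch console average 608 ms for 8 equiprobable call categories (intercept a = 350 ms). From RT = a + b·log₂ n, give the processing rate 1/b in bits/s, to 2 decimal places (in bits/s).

11.63 bits/s

b = (608 − 350)/log₂ 8 = 258/3 = 86.000 ms per bit = 0.08600 s/bit; the reciprocal is 11.628 bits/s.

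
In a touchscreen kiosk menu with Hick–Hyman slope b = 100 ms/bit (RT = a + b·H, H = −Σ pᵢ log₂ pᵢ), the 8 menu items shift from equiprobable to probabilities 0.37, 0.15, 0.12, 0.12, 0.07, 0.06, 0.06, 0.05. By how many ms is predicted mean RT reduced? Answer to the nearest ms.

35 ms

Equiprobable entropy H₀ = log₂ 8 = 3.0000 bits.
Skewed entropy H = −Σ pᵢ log₂ pᵢ = 2.6471 bits.
ΔRT = b·(H₀ − H) = 100 × 0.3529 = 35.29 ms.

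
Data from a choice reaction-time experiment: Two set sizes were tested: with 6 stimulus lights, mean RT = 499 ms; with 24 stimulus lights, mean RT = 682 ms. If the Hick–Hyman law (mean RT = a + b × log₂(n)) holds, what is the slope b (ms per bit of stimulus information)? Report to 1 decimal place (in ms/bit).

The slope on a log₂ axis is (682 − 499) / (4.5850 − 2.5850) = 91.500 ms/bit.

91.5 ms/bit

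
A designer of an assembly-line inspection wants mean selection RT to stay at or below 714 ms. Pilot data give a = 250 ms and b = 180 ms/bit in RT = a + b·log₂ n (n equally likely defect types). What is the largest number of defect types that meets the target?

Set 250 + 180·log₂ n ≤ 714 → log₂ n ≤ (714 − 250)/180 = 2.5778.
So n ≤ 2^2.5778 = 5.970; the largest integer n is 5.

5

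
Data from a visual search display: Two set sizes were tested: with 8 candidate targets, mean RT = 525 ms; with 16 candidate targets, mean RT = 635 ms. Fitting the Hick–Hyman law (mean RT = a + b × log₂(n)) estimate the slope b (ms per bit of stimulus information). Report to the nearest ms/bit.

110 ms/bit

The slope on a log₂ axis is (635 − 525) / (4 − 3) = 110 ms/bit.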